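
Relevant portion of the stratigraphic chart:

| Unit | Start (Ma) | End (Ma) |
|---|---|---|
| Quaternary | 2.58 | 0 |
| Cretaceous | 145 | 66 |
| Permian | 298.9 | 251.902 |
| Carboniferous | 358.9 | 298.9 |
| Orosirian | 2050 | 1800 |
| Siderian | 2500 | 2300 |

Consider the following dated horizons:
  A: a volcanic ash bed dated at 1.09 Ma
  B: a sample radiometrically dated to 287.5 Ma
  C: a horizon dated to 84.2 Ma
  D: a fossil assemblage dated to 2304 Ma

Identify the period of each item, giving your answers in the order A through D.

Match each age against the start–end ranges in the excerpt: A = 1.09 Ma → Quaternary (2.58–0); B = 287.5 Ma → Permian (298.9–251.902); C = 84.2 Ma → Cretaceous (145–66); D = 2304 Ma → Siderian (2500–2300).

A — Quaternary; B — Permian; C — Cretaceous; D — Siderian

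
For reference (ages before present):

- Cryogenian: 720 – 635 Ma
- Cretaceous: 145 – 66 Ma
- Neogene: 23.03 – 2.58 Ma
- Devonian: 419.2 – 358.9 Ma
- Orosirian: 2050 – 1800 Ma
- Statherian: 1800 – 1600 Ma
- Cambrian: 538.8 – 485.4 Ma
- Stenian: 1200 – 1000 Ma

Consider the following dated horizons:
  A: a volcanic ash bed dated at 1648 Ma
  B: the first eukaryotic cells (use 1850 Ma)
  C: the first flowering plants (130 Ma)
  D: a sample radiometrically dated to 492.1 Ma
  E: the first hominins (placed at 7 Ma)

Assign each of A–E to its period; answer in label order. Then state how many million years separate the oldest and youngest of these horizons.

Match each age against the start–end ranges in the excerpt: A = 1648 Ma → Statherian (1800–1600); B = 1850 Ma → Orosirian (2050–1800); C = 130 Ma → Cretaceous (145–66); D = 492.1 Ma → Cambrian (538.8–485.4); E = 7 Ma → Neogene (23.03–2.58).
The largest age is 1850 Ma and the smallest is 7 Ma; their difference is 1843 Myr.

A — Statherian; B — Orosirian; C — Cretaceous; D — Cambrian; E — Neogene; span 1843 million years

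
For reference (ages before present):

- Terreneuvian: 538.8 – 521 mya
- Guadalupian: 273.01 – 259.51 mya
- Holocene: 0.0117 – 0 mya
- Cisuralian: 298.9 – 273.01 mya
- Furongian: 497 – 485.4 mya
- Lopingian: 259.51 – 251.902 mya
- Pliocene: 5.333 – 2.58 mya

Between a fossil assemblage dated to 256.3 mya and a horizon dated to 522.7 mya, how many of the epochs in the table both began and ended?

3

The older date is 522.7 Ma and the younger is 256.3 Ma.
Epochs with start < 522.7 and end > 256.3 Ma: Furongian (497–485.4), Cisuralian (298.9–273.01), Guadalupian (273.01–259.51).
That is 3 complete epochs.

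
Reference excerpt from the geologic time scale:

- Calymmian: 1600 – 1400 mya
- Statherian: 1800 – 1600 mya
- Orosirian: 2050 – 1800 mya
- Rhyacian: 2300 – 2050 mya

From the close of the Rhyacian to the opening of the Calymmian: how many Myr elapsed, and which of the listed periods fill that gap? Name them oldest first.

End of Rhyacian = 2050 Ma; start of Calymmian = 1600 Ma.
Gap = 2050 − 1600 = 450 Myr.
Periods wholly inside 2050–1600 Ma: Orosirian (2050–1800), Statherian (1800–1600).

450 million years; Orosirian, Statherian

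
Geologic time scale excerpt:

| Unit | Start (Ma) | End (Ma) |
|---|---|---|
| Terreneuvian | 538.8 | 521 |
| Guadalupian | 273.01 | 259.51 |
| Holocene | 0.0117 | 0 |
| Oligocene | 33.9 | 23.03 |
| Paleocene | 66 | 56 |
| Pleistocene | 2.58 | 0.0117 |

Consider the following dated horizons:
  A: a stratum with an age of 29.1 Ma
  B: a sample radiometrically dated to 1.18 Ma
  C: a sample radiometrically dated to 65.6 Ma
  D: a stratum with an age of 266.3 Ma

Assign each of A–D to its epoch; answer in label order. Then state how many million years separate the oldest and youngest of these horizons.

A: 29.1 Ma lies in 33.9–23.03 Ma, so Oligocene.
B: 1.18 Ma lies in 2.58–0.0117 Ma, so Pleistocene.
C: 65.6 Ma lies in 66–56 Ma, so Paleocene.
D: 266.3 Ma lies in 273.01–259.51 Ma, so Guadalupian.
Oldest = 266.3 Ma, youngest = 1.18 Ma → span 265.12 Myr.

A — Oligocene; B — Pleistocene; C — Paleocene; D — Guadalupian; span 265.12 million years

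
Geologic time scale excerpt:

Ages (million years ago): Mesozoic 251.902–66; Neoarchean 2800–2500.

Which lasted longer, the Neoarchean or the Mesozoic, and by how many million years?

Neoarchean: 2800 − 2500 = 300 Myr.
Mesozoic: 251.902 − 66 = 185.902 Myr.
Difference: 300 − 185.902 = 114.098 Myr, so the Neoarchean was longer.

Neoarchean, by 114.098 million years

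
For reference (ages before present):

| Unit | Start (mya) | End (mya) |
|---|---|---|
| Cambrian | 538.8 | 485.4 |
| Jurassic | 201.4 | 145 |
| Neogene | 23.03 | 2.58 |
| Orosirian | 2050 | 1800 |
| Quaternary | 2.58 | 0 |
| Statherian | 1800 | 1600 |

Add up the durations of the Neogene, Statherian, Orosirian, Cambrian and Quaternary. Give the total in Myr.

Duration is start − end for each: (23.03 − 2.58) + (1800 − 1600) + (2050 − 1800) + (538.8 − 485.4) + (2.58 − 0).
That is 20.45 + 200 + 250 + 53.4 + 2.58, which totals 526.43 million years.

526.43 million years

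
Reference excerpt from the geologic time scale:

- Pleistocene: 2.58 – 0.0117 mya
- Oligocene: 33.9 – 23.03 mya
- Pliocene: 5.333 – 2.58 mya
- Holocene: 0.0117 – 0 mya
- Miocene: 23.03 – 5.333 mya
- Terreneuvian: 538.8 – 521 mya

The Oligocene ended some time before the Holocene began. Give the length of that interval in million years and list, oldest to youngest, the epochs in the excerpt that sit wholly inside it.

End of Oligocene = 23.03 Ma; start of Holocene = 0.0117 Ma.
Gap = 23.03 − 0.0117 = 23.0183 Myr.
Epochs wholly inside 23.03–0.0117 Ma: Miocene (23.03–5.333), Pliocene (5.333–2.58), Pleistocene (2.58–0.0117).

23.0183 million years; Miocene, Pliocene, Pleistocene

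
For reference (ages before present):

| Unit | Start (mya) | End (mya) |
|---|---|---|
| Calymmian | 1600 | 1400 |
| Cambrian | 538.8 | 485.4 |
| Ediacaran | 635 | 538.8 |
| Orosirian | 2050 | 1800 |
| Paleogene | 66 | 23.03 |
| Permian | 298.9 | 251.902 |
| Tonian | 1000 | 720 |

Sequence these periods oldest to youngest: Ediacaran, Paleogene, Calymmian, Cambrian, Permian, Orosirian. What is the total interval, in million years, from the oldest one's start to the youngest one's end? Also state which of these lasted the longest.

Start ages (Ma): Orosirian 2050, Calymmian 1600, Ediacaran 635, Cambrian 538.8, Permian 298.9, Paleogene 66.
Ordered oldest to youngest: Orosirian, Calymmian, Ediacaran, Cambrian, Permian, Paleogene.
Span = 2050 − 23.03 = 2026.97 Myr.
Durations: Orosirian 250, Permian 46.998, Cambrian 53.4, Ediacaran 96.2, Calymmian 200, Paleogene 42.97 → longest is Orosirian (250 Myr).

Orosirian → Calymmian → Ediacaran → Cambrian → Permian → Paleogene; total span 2026.97 Myr; longest is Orosirian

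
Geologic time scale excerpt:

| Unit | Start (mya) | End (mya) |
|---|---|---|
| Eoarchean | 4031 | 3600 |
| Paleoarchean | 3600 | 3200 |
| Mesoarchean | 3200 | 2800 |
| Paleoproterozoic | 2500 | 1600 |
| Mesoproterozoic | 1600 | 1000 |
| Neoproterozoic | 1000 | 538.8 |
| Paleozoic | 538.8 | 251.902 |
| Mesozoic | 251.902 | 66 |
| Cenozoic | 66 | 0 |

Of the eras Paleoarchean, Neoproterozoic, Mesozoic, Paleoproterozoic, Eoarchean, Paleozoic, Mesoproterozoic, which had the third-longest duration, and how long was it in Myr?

Start − end for each: Paleoarchean 3600 − 3200 = 400; Neoproterozoic 1000 − 538.8 = 461.2; Mesozoic 251.902 − 66 = 185.902; Paleoproterozoic 2500 − 1600 = 900; Eoarchean 4031 − 3600 = 431; Paleozoic 538.8 − 251.902 = 286.898; Mesoproterozoic 1600 − 1000 = 600.
Ranking these from longest: Paleoproterozoic > Mesoproterozoic > Neoproterozoic > Eoarchean > Paleoarchean > Paleozoic > Mesozoic.
Position 3 in that ranking is Neoproterozoic, which lasted 461.2 Myr.

Neoproterozoic, 461.2 million years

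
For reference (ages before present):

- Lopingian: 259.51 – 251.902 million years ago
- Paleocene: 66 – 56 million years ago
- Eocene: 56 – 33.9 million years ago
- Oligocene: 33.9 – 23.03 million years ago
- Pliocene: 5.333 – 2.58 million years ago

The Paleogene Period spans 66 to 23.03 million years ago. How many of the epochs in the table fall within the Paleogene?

Epochs inside 66–23.03 Ma: Paleocene, Eocene, Oligocene — 3 in total.

3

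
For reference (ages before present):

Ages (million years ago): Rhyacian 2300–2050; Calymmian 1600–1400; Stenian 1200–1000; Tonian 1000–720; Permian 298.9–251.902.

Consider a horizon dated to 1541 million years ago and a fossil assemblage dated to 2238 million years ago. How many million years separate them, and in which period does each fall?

Elapsed time: 2238 − 1541 = 697 Myr.
1541 Ma lies within 1600–1400 Ma: Calymmian.
2238 Ma lies within 2300–2050 Ma: Rhyacian.

697 million years apart; the first in the Calymmian, the second in the Rhyacian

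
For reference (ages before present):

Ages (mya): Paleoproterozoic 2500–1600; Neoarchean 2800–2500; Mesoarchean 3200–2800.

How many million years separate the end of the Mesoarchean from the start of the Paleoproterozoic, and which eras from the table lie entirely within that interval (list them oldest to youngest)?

End of Mesoarchean = 2800 Ma; start of Paleoproterozoic = 2500 Ma.
Gap = 2800 − 2500 = 300 Myr.
Eras wholly inside 2800–2500 Ma: Neoarchean (2800–2500).

300 million years; Neoarchean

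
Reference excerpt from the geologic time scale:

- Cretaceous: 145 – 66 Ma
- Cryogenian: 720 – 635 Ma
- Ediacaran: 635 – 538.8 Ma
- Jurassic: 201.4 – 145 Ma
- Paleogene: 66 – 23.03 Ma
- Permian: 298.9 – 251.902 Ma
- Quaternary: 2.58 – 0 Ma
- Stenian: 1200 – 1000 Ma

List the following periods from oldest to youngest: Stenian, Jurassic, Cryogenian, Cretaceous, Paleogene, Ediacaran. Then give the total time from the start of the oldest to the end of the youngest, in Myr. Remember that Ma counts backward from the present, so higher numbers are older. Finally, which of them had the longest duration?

Start ages (Ma): Stenian 1200, Cryogenian 720, Ediacaran 635, Jurassic 201.4, Cretaceous 145, Paleogene 66.
Ordered oldest to youngest: Stenian, Cryogenian, Ediacaran, Jurassic, Cretaceous, Paleogene.
Span = 1200 − 23.03 = 1176.97 Myr.
Durations: Paleogene 42.97, Cretaceous 79, Jurassic 56.4, Cryogenian 85, Stenian 200, Ediacaran 96.2 → longest is Stenian (200 Myr).

Stenian, Cryogenian, Ediacaran, Jurassic, Cretaceous, Paleogene; total span 1176.97 Myr; longest is Stenian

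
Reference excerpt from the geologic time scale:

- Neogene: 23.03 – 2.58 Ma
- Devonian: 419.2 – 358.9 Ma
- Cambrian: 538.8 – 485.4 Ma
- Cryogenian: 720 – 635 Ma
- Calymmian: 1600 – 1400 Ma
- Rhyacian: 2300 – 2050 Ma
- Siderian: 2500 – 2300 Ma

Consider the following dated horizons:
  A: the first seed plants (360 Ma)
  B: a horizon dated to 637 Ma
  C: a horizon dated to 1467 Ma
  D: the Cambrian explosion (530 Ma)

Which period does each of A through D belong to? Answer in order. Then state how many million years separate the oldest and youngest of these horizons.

A: 360 Ma lies in 419.2–358.9 Ma, so Devonian.
B: 637 Ma lies in 720–635 Ma, so Cryogenian.
C: 1467 Ma lies in 1600–1400 Ma, so Calymmian.
D: 530 Ma lies in 538.8–485.4 Ma, so Cambrian.
Oldest = 1467 Ma, youngest = 360 Ma → span 1107 Myr.

A — Devonian; B — Cryogenian; C — Calymmian; D — Cambrian; span 1107 million years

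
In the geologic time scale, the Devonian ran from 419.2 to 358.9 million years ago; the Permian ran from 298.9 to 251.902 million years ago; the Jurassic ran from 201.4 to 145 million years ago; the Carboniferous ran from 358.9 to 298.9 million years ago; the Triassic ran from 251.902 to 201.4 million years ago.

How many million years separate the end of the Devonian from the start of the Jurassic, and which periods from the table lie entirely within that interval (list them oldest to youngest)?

End of Devonian = 358.9 Ma; start of Jurassic = 201.4 Ma.
Gap = 358.9 − 201.4 = 157.5 Myr.
Periods wholly inside 358.9–201.4 Ma: Carboniferous (358.9–298.9), Permian (298.9–251.902), Triassic (251.902–201.4).

157.5 million years; Carboniferous, Permian, Triassic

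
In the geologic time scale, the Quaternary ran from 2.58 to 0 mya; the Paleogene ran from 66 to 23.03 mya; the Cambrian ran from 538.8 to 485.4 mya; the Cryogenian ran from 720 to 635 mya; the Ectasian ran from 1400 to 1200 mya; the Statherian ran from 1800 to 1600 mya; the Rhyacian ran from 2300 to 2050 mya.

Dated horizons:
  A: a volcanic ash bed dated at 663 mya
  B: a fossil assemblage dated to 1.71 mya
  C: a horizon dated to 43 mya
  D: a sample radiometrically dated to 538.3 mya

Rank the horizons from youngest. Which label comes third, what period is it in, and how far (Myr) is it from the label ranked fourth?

D, in the Cambrian; 124.7 million years to A

Sorted youngest-first by Ma: B (1.71), C (43), D (538.3), A (663).
The third youngest is D at 538.3 Ma, which lies in 538.8–485.4 Ma: the Cambrian.
The fourth youngest is A at 663 Ma; separation = |538.3 − 663| = 124.7 Myr.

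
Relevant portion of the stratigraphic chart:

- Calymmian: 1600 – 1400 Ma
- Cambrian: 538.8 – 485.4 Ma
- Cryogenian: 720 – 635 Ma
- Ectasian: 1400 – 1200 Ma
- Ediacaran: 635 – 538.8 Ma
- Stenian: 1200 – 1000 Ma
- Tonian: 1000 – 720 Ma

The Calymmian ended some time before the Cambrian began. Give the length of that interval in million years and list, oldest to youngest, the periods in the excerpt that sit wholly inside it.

861.2 million years; Ectasian, Stenian, Tonian, Cryogenian, Ediacaran

End of Calymmian = 1400 Ma; start of Cambrian = 538.8 Ma.
Gap = 1400 − 538.8 = 861.2 Myr.
Periods wholly inside 1400–538.8 Ma: Ectasian (1400–1200), Stenian (1200–1000), Tonian (1000–720), Cryogenian (720–635), Ediacaran (635–538.8).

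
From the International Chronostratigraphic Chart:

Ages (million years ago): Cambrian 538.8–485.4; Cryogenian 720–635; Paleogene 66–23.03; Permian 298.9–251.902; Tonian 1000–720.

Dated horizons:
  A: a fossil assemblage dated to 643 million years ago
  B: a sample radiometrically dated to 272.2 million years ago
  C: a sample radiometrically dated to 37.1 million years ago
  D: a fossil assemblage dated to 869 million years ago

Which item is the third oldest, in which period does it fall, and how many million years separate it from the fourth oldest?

Larger Ma means older, so oldest first: D 869 > A 643 > B 272.2 > C 37.1.
Counting 3 along gives B (272.2 Ma); the excerpt puts that inside the Permian, 298.9–251.902 Ma.
Next in line is C (37.1 Ma), and 272.2 − 37.1 = 235.1 Myr.

B, in the Permian; 235.1 million years to C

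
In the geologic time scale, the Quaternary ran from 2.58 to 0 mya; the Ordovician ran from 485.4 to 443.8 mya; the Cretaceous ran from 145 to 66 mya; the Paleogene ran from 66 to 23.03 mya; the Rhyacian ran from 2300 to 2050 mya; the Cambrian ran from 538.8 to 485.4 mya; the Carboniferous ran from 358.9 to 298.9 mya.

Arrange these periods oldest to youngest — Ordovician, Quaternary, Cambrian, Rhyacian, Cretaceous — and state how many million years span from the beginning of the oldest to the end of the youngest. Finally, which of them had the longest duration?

Rhyacian, Cambrian, Ordovician, Cretaceous, Quaternary; total span 2300 Myr; longest is Rhyacian

From the excerpt: Ordovician 485.4–443.8; Quaternary 2.58–0; Cambrian 538.8–485.4; Rhyacian 2300–2050; Cretaceous 145–66 (Ma).
Larger Ma is earlier, so the oldest is Rhyacian and the youngest is Quaternary; oldest to youngest: Rhyacian, Cambrian, Ordovician, Cretaceous, Quaternary.
Oldest start 2300 minus youngest end 0 gives 2300 Myr overall.
Individual lengths (start − end): Quaternary 2.58; Ordovician 41.6; Cretaceous 79; Cambrian 53.4; Rhyacian 250. The largest is Rhyacian at 250 Myr.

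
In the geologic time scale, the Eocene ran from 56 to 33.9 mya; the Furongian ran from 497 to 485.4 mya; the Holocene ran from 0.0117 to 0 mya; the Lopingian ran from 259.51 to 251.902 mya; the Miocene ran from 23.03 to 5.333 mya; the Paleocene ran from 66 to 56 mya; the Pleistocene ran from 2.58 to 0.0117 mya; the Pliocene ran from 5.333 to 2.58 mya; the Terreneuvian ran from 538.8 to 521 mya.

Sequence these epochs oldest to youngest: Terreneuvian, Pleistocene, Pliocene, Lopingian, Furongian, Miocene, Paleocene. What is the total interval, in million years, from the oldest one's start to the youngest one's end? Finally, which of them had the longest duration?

Start ages (Ma): Terreneuvian 538.8, Furongian 497, Lopingian 259.51, Paleocene 66, Miocene 23.03, Pliocene 5.333, Pleistocene 2.58.
Ordered oldest to youngest: Terreneuvian, Furongian, Lopingian, Paleocene, Miocene, Pliocene, Pleistocene.
Span = 538.8 − 0.0117 = 538.7883 Myr.
Durations: Miocene 17.697, Pleistocene 2.5683, Lopingian 7.608, Furongian 11.6, Terreneuvian 17.8, Pliocene 2.753, Paleocene 10 → longest is Terreneuvian (17.8 Myr).

Terreneuvian → Furongian → Lopingian → Paleocene → Miocene → Pliocene → Pleistocene; total span 538.7883 Myr; longest is Terreneuvian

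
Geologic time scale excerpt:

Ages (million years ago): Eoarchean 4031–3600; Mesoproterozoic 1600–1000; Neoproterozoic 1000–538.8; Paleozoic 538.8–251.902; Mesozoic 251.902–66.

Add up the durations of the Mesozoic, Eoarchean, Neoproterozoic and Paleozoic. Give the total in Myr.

Duration is start − end for each: (251.902 − 66) + (4031 − 3600) + (1000 − 538.8) + (538.8 − 251.902).
That is 185.902 + 431 + 461.2 + 286.898, which totals 1365 million years.

1365 million years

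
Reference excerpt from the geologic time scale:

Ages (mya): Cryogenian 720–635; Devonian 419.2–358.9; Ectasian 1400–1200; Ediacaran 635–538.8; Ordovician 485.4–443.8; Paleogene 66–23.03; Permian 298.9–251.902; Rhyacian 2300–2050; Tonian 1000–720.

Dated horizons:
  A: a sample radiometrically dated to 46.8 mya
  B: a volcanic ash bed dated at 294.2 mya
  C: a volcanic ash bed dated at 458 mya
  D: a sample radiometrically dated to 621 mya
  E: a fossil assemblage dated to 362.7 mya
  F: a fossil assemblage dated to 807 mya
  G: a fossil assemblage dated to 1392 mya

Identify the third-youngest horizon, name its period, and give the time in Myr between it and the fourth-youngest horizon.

Smaller Ma means younger, so youngest first: A 46.8 < B 294.2 < E 362.7 < C 458 < D 621 < F 807 < G 1392.
Counting 3 along gives E (362.7 Ma); the excerpt puts that inside the Devonian, 419.2–358.9 Ma.
Next in line is C (458 Ma), and 458 − 362.7 = 95.3 Myr.

E, in the Devonian; 95.3 million years to C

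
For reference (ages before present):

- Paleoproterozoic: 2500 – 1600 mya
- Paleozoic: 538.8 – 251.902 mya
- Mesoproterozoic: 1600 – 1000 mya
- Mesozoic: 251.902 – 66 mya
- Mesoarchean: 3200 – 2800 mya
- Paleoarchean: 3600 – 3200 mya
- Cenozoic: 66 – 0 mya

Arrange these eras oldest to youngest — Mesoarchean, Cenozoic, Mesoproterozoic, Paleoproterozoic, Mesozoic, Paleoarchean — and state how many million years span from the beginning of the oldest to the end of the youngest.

Paleoarchean → Mesoarchean → Paleoproterozoic → Mesoproterozoic → Mesozoic → Cenozoic; total span 3600 Myr

Start ages (Ma): Paleoarchean 3600, Mesoarchean 3200, Paleoproterozoic 2500, Mesoproterozoic 1600, Mesozoic 251.902, Cenozoic 66.
Ordered oldest to youngest: Paleoarchean, Mesoarchean, Paleoproterozoic, Mesoproterozoic, Mesozoic, Cenozoic.
Span = 3600 − 0 = 3600 Myr.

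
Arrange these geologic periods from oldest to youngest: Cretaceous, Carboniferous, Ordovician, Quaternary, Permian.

Group by era (each group listed oldest first) — Paleozoic: Ordovician, Carboniferous, Permian; Mesozoic: Cretaceous; Cenozoic: Quaternary. The eras run Paleozoic → Mesozoic → Cenozoic. Concatenating the groups in that era order gives oldest to youngest directly.

Ordovician → Carboniferous → Permian → Cretaceous → Quaternary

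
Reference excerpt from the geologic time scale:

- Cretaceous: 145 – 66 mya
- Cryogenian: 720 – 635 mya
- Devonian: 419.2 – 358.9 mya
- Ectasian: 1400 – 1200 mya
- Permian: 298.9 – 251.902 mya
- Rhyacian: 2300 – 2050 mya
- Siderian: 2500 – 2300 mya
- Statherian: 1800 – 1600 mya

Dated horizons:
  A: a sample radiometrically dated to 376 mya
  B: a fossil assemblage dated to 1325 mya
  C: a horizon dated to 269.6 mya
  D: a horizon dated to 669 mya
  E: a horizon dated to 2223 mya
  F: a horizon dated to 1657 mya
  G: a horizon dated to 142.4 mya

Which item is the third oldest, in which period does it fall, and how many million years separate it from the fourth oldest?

Sorted oldest-first by Ma: E (2223), F (1657), B (1325), D (669), A (376), C (269.6), G (142.4).
The third oldest is B at 1325 Ma, which lies in 1400–1200 Ma: the Ectasian.
The fourth oldest is D at 669 Ma; separation = |1325 − 669| = 656 Myr.

B, in the Ectasian; 656 million years to D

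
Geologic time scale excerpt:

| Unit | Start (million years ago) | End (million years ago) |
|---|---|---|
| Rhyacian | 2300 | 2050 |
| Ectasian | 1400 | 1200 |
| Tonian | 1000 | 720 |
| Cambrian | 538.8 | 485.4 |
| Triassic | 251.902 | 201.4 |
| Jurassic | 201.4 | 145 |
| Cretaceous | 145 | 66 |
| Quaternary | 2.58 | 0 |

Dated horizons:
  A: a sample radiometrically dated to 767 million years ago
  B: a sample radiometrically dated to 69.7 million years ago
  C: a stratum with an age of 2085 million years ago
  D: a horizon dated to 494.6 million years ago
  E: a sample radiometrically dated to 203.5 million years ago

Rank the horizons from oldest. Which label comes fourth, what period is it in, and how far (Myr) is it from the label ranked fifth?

E, in the Triassic; 133.8 million years to B

Larger Ma means older, so oldest first: C 2085 > A 767 > D 494.6 > E 203.5 > B 69.7.
Counting 4 along gives E (203.5 Ma); the excerpt puts that inside the Triassic, 251.902–201.4 Ma.
Next in line is B (69.7 Ma), and 203.5 − 69.7 = 133.8 Myr.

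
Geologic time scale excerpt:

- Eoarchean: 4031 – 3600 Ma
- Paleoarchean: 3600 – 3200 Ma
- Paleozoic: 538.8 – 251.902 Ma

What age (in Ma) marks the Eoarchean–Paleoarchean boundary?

3600 Ma

The Eoarchean ends and the Paleoarchean begins at 3600 Ma.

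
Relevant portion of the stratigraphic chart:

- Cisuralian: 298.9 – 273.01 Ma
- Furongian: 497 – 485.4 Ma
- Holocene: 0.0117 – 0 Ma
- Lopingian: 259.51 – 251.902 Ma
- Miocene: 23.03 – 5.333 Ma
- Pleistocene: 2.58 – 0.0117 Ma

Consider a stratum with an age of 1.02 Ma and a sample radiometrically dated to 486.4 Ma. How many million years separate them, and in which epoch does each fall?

Elapsed time: 486.4 − 1.02 = 485.38 Myr.
1.02 Ma lies within 2.58–0.0117 Ma: Pleistocene.
486.4 Ma lies within 497–485.4 Ma: Furongian.

485.38 million years apart; the first in the Pleistocene, the second in the Furongian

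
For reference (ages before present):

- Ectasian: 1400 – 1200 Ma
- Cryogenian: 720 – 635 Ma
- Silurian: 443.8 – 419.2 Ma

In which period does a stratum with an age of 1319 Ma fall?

Ectasian

1319 Ma lies between 1400 and 1200 Ma, so it falls in the Ectasian.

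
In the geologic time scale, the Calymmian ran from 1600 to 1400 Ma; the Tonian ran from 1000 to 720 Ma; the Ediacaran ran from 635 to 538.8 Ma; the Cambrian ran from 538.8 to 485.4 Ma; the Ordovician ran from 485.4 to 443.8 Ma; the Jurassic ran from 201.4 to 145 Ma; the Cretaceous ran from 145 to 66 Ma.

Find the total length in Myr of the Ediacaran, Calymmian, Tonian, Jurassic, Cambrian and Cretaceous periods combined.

Each duration: Ediacaran = 96.2; Calymmian = 200; Tonian = 280; Jurassic = 56.4; Cambrian = 53.4; Cretaceous = 79.
Sum: 96.2 + 200 + 280 + 56.4 + 53.4 + 79 = 765 Myr.

765 million years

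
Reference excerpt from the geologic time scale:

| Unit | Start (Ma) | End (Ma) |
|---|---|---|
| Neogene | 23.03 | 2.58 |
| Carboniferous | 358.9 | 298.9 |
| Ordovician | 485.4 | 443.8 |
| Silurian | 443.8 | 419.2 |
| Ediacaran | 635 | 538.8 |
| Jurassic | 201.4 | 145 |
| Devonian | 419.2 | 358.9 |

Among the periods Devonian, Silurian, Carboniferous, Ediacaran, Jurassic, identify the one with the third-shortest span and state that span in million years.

Carboniferous, 60 million years

Start − end for each: Devonian 419.2 − 358.9 = 60.3; Silurian 443.8 − 419.2 = 24.6; Carboniferous 358.9 − 298.9 = 60; Ediacaran 635 − 538.8 = 96.2; Jurassic 201.4 − 145 = 56.4.
Ranking these from shortest: Silurian < Jurassic < Carboniferous < Devonian < Ediacaran.
Position 3 in that ranking is Carboniferous, which lasted 60 Myr.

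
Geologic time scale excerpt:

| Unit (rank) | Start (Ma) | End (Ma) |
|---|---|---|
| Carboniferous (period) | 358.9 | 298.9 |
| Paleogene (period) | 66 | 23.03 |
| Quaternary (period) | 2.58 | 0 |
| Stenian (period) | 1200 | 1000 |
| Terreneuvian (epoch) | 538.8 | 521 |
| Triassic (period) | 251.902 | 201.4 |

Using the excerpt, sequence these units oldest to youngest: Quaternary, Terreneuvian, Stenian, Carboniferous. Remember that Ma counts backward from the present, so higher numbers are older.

Stenian, Terreneuvian, Carboniferous, Quaternary

The oldest of these is Stenian (starts 1200 Ma) and the youngest is Quaternary (ends 0 Ma).
In between, by decreasing start age: Terreneuvian (538.8), Carboniferous (358.9).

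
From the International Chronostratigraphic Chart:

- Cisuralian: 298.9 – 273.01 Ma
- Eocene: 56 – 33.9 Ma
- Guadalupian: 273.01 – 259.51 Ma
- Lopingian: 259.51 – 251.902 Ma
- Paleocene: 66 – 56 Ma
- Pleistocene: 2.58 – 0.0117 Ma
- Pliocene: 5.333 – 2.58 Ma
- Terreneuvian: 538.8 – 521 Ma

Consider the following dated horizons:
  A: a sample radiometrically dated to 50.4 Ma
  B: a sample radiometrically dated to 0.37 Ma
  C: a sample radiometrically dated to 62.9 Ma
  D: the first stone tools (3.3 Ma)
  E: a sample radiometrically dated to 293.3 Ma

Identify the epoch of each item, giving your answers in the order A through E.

A — Eocene; B — Pleistocene; C — Paleocene; D — Pliocene; E — Cisuralian

Match each age against the start–end ranges in the excerpt: A = 50.4 Ma → Eocene (56–33.9); B = 0.37 Ma → Pleistocene (2.58–0.0117); C = 62.9 Ma → Paleocene (66–56); D = 3.3 Ma → Pliocene (5.333–2.58); E = 293.3 Ma → Cisuralian (298.9–273.01).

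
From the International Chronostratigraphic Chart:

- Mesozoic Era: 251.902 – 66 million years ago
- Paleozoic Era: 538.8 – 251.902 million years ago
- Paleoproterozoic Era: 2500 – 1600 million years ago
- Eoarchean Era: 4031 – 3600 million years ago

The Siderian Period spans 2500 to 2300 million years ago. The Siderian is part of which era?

Paleoproterozoic

The Siderian (2500–2300 Ma) lies entirely within 2500–1600 Ma, the Paleoproterozoic Era.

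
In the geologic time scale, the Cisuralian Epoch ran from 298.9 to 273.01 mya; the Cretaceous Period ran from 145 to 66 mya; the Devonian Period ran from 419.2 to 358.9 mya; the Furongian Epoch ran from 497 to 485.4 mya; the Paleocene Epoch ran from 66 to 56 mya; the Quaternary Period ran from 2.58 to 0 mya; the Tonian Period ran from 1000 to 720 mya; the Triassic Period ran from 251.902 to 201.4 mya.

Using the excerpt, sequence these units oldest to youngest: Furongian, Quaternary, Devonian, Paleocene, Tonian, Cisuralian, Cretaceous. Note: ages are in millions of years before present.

Sorting by start age (descending Ma, since larger Ma = older): Tonian start 1000, Furongian start 497, Devonian start 419.2, Cisuralian start 298.9, Cretaceous start 145, Paleocene start 66, Quaternary start 2.58.

Tonian, Furongian, Devonian, Cisuralian, Cretaceous, Paleocene, Quaternary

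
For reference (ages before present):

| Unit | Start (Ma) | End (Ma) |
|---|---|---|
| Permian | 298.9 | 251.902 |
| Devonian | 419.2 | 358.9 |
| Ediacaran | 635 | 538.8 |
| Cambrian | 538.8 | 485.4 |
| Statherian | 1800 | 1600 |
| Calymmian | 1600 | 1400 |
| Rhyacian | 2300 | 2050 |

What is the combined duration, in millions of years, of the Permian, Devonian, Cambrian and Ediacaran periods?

Duration is start − end for each: (298.9 − 251.902) + (419.2 − 358.9) + (538.8 − 485.4) + (635 − 538.8).
That is 46.998 + 60.3 + 53.4 + 96.2, which totals 256.898 million years.

256.898 million years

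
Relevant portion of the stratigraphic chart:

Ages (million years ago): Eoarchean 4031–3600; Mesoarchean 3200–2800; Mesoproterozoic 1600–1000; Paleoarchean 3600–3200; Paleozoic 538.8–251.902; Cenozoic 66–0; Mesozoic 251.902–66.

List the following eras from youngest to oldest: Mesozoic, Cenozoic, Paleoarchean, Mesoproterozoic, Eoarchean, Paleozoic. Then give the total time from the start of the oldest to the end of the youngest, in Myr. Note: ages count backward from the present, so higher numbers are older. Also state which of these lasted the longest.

Cenozoic → Mesozoic → Paleozoic → Mesoproterozoic → Paleoarchean → Eoarchean; total span 4031 Myr; longest is Mesoproterozoic

Start ages (Ma): Eoarchean 4031, Paleoarchean 3600, Mesoproterozoic 1600, Paleozoic 538.8, Mesozoic 251.902, Cenozoic 66.
Ordered youngest to oldest: Cenozoic, Mesozoic, Paleozoic, Mesoproterozoic, Paleoarchean, Eoarchean.
Span = 4031 − 0 = 4031 Myr.
Durations: Paleozoic 286.898, Cenozoic 66, Mesoproterozoic 600, Paleoarchean 400, Mesozoic 185.902, Eoarchean 431 → longest is Mesoproterozoic (600 Myr).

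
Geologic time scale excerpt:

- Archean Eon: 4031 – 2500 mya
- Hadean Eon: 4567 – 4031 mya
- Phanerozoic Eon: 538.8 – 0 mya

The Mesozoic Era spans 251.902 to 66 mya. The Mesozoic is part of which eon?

The Mesozoic (251.902–66 Ma) lies entirely within 538.8–0 Ma, the Phanerozoic Eon.

Phanerozoic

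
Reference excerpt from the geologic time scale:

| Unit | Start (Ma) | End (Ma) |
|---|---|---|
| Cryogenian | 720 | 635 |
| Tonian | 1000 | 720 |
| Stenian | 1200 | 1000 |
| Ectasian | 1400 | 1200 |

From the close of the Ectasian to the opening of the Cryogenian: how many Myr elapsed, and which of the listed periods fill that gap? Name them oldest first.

480 million years; Stenian, Tonian

End of Ectasian = 1200 Ma; start of Cryogenian = 720 Ma.
Gap = 1200 − 720 = 480 Myr.
Periods wholly inside 1200–720 Ma: Stenian (1200–1000), Tonian (1000–720).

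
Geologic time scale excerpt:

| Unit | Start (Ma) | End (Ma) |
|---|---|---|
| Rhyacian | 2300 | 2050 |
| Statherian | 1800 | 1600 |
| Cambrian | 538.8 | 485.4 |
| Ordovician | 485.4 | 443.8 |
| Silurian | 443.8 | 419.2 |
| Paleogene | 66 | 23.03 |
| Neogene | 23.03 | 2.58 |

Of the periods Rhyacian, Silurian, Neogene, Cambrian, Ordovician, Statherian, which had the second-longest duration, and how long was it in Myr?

Statherian, 200 million years

Start − end for each: Rhyacian 2300 − 2050 = 250; Silurian 443.8 − 419.2 = 24.6; Neogene 23.03 − 2.58 = 20.45; Cambrian 538.8 − 485.4 = 53.4; Ordovician 485.4 − 443.8 = 41.6; Statherian 1800 − 1600 = 200.
Ranking these from longest: Rhyacian > Statherian > Cambrian > Ordovician > Silurian > Neogene.
Position 2 in that ranking is Statherian, which lasted 200 Myr.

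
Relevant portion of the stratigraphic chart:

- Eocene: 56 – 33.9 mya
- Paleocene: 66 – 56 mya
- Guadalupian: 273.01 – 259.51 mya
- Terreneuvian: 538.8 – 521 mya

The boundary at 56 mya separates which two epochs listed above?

Paleocene and Eocene

The Paleocene ends at 56 mya and the Eocene begins at 56 mya, so they share that boundary.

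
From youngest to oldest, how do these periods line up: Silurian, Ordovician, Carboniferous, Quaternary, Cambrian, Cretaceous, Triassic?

Era membership (oldest first within each) — Paleozoic: Cambrian, Ordovician, Silurian, Carboniferous; Mesozoic: Triassic, Cretaceous; Cenozoic: Quaternary. Paleozoic precedes Mesozoic, which precedes Cenozoic. Concatenating the groups in that era order and then reversing gives youngest to oldest.

Quaternary, Cretaceous, Triassic, Carboniferous, Silurian, Ordovician, Cambrian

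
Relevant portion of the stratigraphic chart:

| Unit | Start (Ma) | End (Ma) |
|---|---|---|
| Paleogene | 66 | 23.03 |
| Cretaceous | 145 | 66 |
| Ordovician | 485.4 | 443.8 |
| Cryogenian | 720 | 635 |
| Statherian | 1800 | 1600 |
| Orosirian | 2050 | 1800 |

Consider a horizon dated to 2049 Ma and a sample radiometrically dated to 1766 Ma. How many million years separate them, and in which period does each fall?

283 million years apart; the first in the Orosirian, the second in the Statherian

Elapsed time: 2049 − 1766 = 283 Myr.
2049 Ma lies within 2050–1800 Ma: Orosirian.
1766 Ma lies within 1800–1600 Ma: Statherian.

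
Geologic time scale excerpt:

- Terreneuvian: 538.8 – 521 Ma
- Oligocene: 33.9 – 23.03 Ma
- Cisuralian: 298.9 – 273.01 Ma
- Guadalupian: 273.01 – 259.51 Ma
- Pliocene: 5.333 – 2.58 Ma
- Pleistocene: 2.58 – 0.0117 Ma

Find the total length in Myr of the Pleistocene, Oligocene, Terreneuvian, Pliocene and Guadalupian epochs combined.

47.4913 million years

Each duration: Pleistocene = 2.5683; Oligocene = 10.87; Terreneuvian = 17.8; Pliocene = 2.753; Guadalupian = 13.5.
Sum: 2.5683 + 10.87 + 17.8 + 2.753 + 13.5 = 47.4913 Myr.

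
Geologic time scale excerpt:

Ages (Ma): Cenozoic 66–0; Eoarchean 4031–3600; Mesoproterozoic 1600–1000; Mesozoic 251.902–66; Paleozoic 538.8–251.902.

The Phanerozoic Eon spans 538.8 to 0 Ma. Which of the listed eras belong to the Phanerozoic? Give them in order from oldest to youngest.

Eras with both bounds inside 538.8–0 Ma: Paleozoic (538.8–251.902), Mesozoic (251.902–66), Cenozoic (66–0).

Paleozoic, Mesozoic, Cenozoic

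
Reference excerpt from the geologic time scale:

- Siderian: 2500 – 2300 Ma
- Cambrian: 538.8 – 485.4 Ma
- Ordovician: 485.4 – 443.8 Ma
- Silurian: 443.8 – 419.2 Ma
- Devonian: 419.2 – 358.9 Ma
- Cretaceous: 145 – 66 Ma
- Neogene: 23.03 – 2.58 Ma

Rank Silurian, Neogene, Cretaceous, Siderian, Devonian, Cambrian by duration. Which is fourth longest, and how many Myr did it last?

Start − end for each: Silurian 443.8 − 419.2 = 24.6; Neogene 23.03 − 2.58 = 20.45; Cretaceous 145 − 66 = 79; Siderian 2500 − 2300 = 200; Devonian 419.2 − 358.9 = 60.3; Cambrian 538.8 − 485.4 = 53.4.
Ranking these from longest: Siderian > Cretaceous > Devonian > Cambrian > Silurian > Neogene.
Position 4 in that ranking is Cambrian, which lasted 53.4 Myr.

Cambrian, 53.4 million years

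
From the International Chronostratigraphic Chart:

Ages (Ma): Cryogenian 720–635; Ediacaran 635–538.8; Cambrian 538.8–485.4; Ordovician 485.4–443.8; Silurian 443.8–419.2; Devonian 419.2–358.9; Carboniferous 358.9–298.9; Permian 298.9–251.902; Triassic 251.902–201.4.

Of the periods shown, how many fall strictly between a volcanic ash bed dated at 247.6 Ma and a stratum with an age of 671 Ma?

7

671 Ma sits inside the Cryogenian (720–635) and 247.6 Ma inside the Triassic (251.902–201.4); neither of those is wholly between the two dates.
The listed periods lying completely between them are Ediacaran, Cambrian, Ordovician, Silurian, Devonian, Carboniferous, Permian — 7 in all.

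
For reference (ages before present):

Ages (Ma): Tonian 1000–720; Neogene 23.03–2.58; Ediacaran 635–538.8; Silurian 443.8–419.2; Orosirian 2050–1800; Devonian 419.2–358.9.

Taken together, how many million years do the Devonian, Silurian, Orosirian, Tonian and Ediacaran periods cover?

Duration is start − end for each: (419.2 − 358.9) + (443.8 − 419.2) + (2050 − 1800) + (1000 − 720) + (635 − 538.8).
That is 60.3 + 24.6 + 250 + 280 + 96.2, which totals 711.1 million years.

711.1 million years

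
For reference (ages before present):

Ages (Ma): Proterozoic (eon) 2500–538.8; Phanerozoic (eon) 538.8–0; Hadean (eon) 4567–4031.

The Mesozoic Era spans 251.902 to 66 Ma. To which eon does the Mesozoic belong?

The Mesozoic (251.902–66 Ma) lies entirely within 538.8–0 Ma, the Phanerozoic Eon.

Phanerozoic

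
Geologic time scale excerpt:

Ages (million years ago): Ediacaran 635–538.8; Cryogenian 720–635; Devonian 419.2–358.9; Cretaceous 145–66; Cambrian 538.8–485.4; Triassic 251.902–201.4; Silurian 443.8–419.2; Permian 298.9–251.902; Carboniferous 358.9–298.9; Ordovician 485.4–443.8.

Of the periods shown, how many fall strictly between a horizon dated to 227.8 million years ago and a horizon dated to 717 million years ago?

717 Ma sits inside the Cryogenian (720–635) and 227.8 Ma inside the Triassic (251.902–201.4); neither of those is wholly between the two dates.
The listed periods lying completely between them are Ediacaran, Cambrian, Ordovician, Silurian, Devonian, Carboniferous, Permian — 7 in all.

7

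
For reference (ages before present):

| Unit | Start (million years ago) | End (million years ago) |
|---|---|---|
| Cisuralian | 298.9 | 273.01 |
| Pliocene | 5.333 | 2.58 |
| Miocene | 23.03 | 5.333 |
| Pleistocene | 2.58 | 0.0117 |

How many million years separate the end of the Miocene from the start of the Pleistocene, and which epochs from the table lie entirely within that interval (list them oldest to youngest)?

The Miocene closes at 5.333 Ma and the Pleistocene opens at 2.58 Ma, so the interval is 5.333 − 2.58 = 2.753 Myr.
An epoch fits inside if it starts at or after 5.333 Ma and ends at or before 2.58 Ma; oldest first that gives Pliocene.

2.753 million years; Pliocene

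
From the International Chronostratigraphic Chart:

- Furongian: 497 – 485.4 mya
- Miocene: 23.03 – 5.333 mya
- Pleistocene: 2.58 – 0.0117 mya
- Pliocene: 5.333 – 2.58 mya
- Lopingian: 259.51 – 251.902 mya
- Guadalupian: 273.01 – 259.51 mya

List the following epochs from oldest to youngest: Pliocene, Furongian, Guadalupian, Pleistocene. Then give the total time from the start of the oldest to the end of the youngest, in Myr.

Start ages (Ma): Furongian 497, Guadalupian 273.01, Pliocene 5.333, Pleistocene 2.58.
Ordered oldest to youngest: Furongian, Guadalupian, Pliocene, Pleistocene.
Span = 497 − 0.0117 = 496.9883 Myr.

Furongian, Guadalupian, Pliocene, Pleistocene; total span 496.9883 Myr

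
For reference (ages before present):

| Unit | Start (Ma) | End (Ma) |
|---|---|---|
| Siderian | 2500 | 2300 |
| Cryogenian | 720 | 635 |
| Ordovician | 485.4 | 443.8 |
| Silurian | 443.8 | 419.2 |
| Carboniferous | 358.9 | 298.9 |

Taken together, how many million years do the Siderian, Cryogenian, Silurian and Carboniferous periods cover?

369.6 million years

Each duration: Siderian = 200; Cryogenian = 85; Silurian = 24.6; Carboniferous = 60.
Sum: 200 + 85 + 24.6 + 60 = 369.6 Myr.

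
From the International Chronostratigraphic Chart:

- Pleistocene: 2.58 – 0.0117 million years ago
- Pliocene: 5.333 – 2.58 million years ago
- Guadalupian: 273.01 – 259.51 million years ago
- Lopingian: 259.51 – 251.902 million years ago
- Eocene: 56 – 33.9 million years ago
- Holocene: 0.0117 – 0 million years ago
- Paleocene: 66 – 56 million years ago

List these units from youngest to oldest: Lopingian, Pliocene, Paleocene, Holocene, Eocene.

Read off each span (Ma): Lopingian 259.51–251.902; Pliocene 5.333–2.58; Paleocene 66–56; Holocene 0.0117–0; Eocene 56–33.9.
Larger Ma is older, so oldest→youngest is Lopingian, Paleocene, Eocene, Pliocene, Holocene; reverse it for youngest→oldest.

Holocene, Pliocene, Eocene, Paleocene, Lopingian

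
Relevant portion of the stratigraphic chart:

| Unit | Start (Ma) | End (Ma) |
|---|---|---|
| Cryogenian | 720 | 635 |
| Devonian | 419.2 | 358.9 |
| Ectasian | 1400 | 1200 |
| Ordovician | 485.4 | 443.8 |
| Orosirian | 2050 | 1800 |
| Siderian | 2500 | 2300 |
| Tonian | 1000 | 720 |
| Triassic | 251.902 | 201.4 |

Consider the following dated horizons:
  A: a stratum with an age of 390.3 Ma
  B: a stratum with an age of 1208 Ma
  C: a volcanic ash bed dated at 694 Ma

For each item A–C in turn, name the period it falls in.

A — Devonian; B — Ectasian; C — Cryogenian

A: 390.3 Ma lies in 419.2–358.9 Ma, so Devonian.
B: 1208 Ma lies in 1400–1200 Ma, so Ectasian.
C: 694 Ma lies in 720–635 Ma, so Cryogenian.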